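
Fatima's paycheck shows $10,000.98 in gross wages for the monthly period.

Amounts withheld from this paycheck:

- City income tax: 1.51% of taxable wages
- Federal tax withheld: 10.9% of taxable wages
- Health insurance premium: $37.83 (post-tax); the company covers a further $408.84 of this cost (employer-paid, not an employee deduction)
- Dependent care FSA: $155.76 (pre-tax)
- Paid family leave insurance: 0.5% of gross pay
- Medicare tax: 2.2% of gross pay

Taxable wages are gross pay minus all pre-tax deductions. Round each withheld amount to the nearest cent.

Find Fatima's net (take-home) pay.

Dependent care FSA: $155.76
Taxable wages = $10,000.98 − $155.76 = $9,845.22
Federal tax withheld: $9,845.22 × 0.109 = $1,073.13
City income tax: $9,845.22 × 0.0151 = $148.66
Paid family leave insurance: $10,000.98 × 0.005 = $50.00
Medicare tax: $10,000.98 × 0.022 = $220.02
Health insurance premium: $37.83
(Employer's $408.84 toward health insurance premium is not withheld from the employee.)
Total deductions = $155.76 + $1,073.13 + $148.66 + $50.00 + $220.02 + $37.83 = $1,685.40
Net pay = $10,000.98 − $1,685.40 = $8,315.58

$8,315.58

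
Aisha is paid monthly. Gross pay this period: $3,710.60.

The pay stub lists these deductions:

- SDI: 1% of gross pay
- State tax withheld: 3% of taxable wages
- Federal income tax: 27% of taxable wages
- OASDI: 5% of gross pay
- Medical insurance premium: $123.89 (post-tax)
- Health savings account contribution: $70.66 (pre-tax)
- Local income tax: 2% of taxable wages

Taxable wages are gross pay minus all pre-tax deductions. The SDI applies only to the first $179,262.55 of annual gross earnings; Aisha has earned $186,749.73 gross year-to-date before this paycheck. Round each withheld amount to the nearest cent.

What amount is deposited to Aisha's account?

$2,165.74

Health savings account contribution: $70.66
Taxable wages = $3,710.60 − $70.66 = $3,639.94
Federal income tax: $3,639.94 × 0.27 = $982.78
State tax withheld: $3,639.94 × 0.03 = $109.20
Local income tax: $3,639.94 × 0.02 = $72.80
OASDI: $3,710.60 × 0.05 = $185.53
SDI: annual cap $179,262.55 already reached (YTD $186,749.73), so $0.00
Medical insurance premium: $123.89
Total deductions = $70.66 + $982.78 + $109.20 + $72.80 + $185.53 + $0.00 + $123.89 = $1,544.86
Net pay = $3,710.60 − $1,544.86 = $2,165.74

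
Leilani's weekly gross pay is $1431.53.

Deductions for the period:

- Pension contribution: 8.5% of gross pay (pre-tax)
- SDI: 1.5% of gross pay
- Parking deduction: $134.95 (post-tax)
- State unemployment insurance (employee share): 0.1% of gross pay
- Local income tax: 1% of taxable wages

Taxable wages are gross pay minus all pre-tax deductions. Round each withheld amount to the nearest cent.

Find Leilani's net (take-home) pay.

$1138.90

Pension contribution: $1431.53 × 0.085 = $121.68
Taxable wages = $1431.53 − $121.68 = $1309.85
Local income tax: $1309.85 × 0.01 = $13.10
State unemployment insurance (employee share): $1431.53 × 0.001 = $1.43
SDI: $1431.53 × 0.015 = $21.47
Parking deduction: $134.95
Total deductions = $121.68 + $13.10 + $1.43 + $21.47 + $134.95 = $292.63
Net pay = $1431.53 − $292.63 = $1138.90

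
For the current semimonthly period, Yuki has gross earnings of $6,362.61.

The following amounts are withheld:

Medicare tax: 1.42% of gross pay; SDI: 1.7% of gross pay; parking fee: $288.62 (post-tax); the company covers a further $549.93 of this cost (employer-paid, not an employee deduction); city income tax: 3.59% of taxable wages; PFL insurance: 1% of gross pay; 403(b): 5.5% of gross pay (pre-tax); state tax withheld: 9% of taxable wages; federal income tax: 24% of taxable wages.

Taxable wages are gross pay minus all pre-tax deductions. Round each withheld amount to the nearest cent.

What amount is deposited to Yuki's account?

$3,261.88

403(b): $6,362.61 × 0.055 = $349.94
Taxable wages = $6,362.61 − $349.94 = $6,012.67
City income tax: $6,012.67 × 0.0359 = $215.85
State tax withheld: $6,012.67 × 0.09 = $541.14
Federal income tax: $6,012.67 × 0.24 = $1,443.04
PFL insurance: $6,362.61 × 0.01 = $63.63
SDI: $6,362.61 × 0.017 = $108.16
Medicare tax: $6,362.61 × 0.0142 = $90.35
Parking fee: $288.62
(Employer's $549.93 toward parking fee is not withheld from the employee.)
Total deductions = $349.94 + $215.85 + $541.14 + $1,443.04 + $63.63 + $108.16 + $90.35 + $288.62 = $3,100.73
Net pay = $6,362.61 − $3,100.73 = $3,261.88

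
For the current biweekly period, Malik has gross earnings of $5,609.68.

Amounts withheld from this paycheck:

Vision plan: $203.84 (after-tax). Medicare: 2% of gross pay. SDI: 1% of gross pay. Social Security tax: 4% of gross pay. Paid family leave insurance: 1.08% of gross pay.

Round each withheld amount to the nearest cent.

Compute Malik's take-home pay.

Social Security tax: $5,609.68 × 0.04 = $224.39
Medicare: $5,609.68 × 0.02 = $112.19
Paid family leave insurance: $5,609.68 × 0.0108 = $60.58
SDI: $5,609.68 × 0.01 = $56.10
Vision plan: $203.84
Total deductions = $224.39 + $112.19 + $60.58 + $56.10 + $203.84 = $657.10
Net pay = $5,609.68 − $657.10 = $4,952.58

$4,952.58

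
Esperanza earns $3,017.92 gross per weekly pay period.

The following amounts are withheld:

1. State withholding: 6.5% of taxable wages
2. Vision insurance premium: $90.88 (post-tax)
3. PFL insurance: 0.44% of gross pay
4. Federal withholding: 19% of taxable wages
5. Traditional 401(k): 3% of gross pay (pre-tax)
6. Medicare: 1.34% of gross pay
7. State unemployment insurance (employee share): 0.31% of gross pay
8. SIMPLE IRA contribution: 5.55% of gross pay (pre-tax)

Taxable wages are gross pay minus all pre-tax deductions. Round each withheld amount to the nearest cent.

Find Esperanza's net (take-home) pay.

SIMPLE IRA contribution: $3,017.92 × 0.0555 = $167.49
Traditional 401(k): $3,017.92 × 0.03 = $90.54
Pre-tax total = $167.49 + $90.54 = $258.03
Taxable wages = $3,017.92 − $258.03 = $2,759.89
Federal withholding: $2,759.89 × 0.19 = $524.38
State withholding: $2,759.89 × 0.065 = $179.39
State unemployment insurance (employee share): $3,017.92 × 0.0031 = $9.36
Medicare: $3,017.92 × 0.0134 = $40.44
PFL insurance: $3,017.92 × 0.0044 = $13.28
Vision insurance premium: $90.88
Total deductions = $167.49 + $90.54 + $524.38 + $179.39 + $9.36 + $40.44 + $13.28 + $90.88 = $1,115.76
Net pay = $3,017.92 − $1,115.76 = $1,902.16

$1,902.16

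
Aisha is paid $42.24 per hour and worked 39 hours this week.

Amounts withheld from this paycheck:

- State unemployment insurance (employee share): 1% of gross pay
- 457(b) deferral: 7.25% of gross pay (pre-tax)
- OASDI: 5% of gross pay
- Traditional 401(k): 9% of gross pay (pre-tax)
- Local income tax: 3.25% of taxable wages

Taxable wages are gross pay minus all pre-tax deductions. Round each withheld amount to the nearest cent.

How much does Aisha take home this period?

$1,235.99

Gross pay: 39 × $42.24 = $1,647.36
Traditional 401(k): $1,647.36 × 0.09 = $148.26
457(b) deferral: $1,647.36 × 0.0725 = $119.43
Pre-tax total = $148.26 + $119.43 = $267.69
Taxable wages = $1,647.36 − $267.69 = $1,379.67
Local income tax: $1,379.67 × 0.0325 = $44.84
OASDI: $1,647.36 × 0.05 = $82.37
State unemployment insurance (employee share): $1,647.36 × 0.01 = $16.47
Total deductions = $148.26 + $119.43 + $44.84 + $82.37 + $16.47 = $411.37
Net pay = $1,647.36 − $411.37 = $1,235.99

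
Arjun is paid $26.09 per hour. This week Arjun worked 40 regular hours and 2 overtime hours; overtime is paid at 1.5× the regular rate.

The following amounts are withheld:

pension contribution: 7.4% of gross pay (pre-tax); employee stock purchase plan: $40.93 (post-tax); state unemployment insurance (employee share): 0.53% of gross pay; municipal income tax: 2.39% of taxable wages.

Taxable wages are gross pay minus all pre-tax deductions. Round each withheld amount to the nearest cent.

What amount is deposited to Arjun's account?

Regular pay: 40 × $26.09 = $1,043.60
Overtime pay: 2 × $26.09 × 1.5 = $78.27
Gross pay = $1,043.60 + $78.27 = $1,121.87
Pension contribution: $1,121.87 × 0.074 = $83.02
Taxable wages = $1,121.87 − $83.02 = $1,038.85
Municipal income tax: $1,038.85 × 0.0239 = $24.83
State unemployment insurance (employee share): $1,121.87 × 0.0053 = $5.95
Employee stock purchase plan: $40.93
Total deductions = $83.02 + $24.83 + $5.95 + $40.93 = $154.73
Net pay = $1,121.87 − $154.73 = $967.14

$967.14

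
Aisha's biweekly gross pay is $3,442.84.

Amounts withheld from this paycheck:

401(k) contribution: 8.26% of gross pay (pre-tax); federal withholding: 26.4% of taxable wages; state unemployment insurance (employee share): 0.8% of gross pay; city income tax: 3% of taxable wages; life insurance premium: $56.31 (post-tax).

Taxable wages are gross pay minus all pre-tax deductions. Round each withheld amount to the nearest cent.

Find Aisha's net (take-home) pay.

$2,146.03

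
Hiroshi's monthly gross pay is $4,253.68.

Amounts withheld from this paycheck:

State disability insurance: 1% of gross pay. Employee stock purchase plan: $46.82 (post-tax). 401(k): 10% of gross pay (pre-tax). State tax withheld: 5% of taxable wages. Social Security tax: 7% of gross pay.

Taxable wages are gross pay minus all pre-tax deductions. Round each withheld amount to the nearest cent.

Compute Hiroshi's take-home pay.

401(k): $4,253.68 × 0.1 = $425.37
Taxable wages = $4,253.68 − $425.37 = $3,828.31
State tax withheld: $3,828.31 × 0.05 = $191.42
State disability insurance: $4,253.68 × 0.01 = $42.54
Social Security tax: $4,253.68 × 0.07 = $297.76
Employee stock purchase plan: $46.82
Total deductions = $425.37 + $191.42 + $42.54 + $297.76 + $46.82 = $1,003.91
Net pay = $4,253.68 − $1,003.91 = $3,249.77

$3,249.77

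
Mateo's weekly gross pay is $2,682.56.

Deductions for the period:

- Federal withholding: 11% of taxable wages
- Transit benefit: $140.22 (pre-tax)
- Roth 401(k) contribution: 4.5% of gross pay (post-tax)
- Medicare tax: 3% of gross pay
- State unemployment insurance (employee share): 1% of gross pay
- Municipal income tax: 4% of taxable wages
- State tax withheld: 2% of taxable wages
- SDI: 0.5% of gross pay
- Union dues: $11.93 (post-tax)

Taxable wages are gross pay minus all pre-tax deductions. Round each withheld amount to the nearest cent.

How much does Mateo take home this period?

$1,856.77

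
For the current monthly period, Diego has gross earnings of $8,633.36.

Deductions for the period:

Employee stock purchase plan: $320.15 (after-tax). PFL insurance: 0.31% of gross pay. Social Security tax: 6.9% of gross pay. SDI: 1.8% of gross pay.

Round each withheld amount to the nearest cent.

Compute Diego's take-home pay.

Social Security tax: $8,633.36 × 0.069 = $595.70
PFL insurance: $8,633.36 × 0.0031 = $26.76
SDI: $8,633.36 × 0.018 = $155.40
Employee stock purchase plan: $320.15
Total deductions = $595.70 + $26.76 + $155.40 + $320.15 = $1,098.01
Net pay = $8,633.36 − $1,098.01 = $7,535.35

$7,535.35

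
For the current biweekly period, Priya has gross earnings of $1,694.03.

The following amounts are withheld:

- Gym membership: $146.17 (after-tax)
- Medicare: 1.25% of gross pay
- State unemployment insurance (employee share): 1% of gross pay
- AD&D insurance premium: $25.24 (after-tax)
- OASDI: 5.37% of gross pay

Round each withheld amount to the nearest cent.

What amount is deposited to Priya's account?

OASDI: $1,694.03 × 0.0537 = $90.97
Medicare: $1,694.03 × 0.0125 = $21.18
State unemployment insurance (employee share): $1,694.03 × 0.01 = $16.94
AD&D insurance premium: $25.24
Gym membership: $146.17
Total deductions = $90.97 + $21.18 + $16.94 + $25.24 + $146.17 = $300.50
Net pay = $1,694.03 − $300.50 = $1,393.53

$1,393.53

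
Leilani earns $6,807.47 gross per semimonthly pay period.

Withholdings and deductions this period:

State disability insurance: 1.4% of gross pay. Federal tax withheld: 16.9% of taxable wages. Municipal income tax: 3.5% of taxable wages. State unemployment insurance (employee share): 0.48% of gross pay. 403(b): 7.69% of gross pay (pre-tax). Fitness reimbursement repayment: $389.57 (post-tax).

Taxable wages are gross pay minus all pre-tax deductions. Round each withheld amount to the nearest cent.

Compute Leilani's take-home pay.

$4,484.50

403(b): $6,807.47 × 0.0769 = $523.49
Taxable wages = $6,807.47 − $523.49 = $6,283.98
Federal tax withheld: $6,283.98 × 0.169 = $1,061.99
Municipal income tax: $6,283.98 × 0.035 = $219.94
State disability insurance: $6,807.47 × 0.014 = $95.30
State unemployment insurance (employee share): $6,807.47 × 0.0048 = $32.68
Fitness reimbursement repayment: $389.57
Total deductions = $523.49 + $1,061.99 + $219.94 + $95.30 + $32.68 + $389.57 = $2,322.97
Net pay = $6,807.47 − $2,322.97 = $4,484.50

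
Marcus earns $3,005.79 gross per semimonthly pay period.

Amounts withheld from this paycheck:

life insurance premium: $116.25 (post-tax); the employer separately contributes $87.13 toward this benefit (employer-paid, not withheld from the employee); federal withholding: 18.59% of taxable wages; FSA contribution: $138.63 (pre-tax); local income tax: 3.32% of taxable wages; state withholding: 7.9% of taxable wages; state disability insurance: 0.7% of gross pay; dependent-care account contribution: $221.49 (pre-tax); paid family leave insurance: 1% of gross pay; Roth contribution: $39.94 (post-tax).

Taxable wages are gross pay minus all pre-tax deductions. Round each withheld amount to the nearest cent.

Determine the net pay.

Dependent-care account contribution: $221.49
FSA contribution: $138.63
Pre-tax total = $221.49 + $138.63 = $360.12
Taxable wages = $3,005.79 − $360.12 = $2,645.67
State withholding: $2,645.67 × 0.079 = $209.01
Federal withholding: $2,645.67 × 0.1859 = $491.83
Local income tax: $2,645.67 × 0.0332 = $87.84
Paid family leave insurance: $3,005.79 × 0.01 = $30.06
State disability insurance: $3,005.79 × 0.007 = $21.04
Life insurance premium: $116.25
Roth contribution: $39.94
(Employer's $87.13 toward life insurance premium is not withheld from the employee.)
Total deductions = $221.49 + $138.63 + $209.01 + $491.83 + $87.84 + $30.06 + $21.04 + $116.25 + $39.94 = $1,356.09
Net pay = $3,005.79 − $1,356.09 = $1,649.70

$1,649.70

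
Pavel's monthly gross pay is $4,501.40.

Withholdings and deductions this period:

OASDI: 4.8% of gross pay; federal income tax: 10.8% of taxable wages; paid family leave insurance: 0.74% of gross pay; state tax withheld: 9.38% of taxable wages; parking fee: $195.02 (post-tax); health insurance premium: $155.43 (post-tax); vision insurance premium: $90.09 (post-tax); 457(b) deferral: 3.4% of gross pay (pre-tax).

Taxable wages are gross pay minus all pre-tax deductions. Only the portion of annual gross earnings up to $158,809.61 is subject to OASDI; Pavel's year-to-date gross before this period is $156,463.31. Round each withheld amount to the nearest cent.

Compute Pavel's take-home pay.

457(b) deferral: $4,501.40 × 0.034 = $153.05
Taxable wages = $4,501.40 − $153.05 = $4,348.35
Federal income tax: $4,348.35 × 0.108 = $469.62
State tax withheld: $4,348.35 × 0.0938 = $407.88
Paid family leave insurance: $4,501.40 × 0.0074 = $33.31
OASDI: only $158,809.61 − $156,463.31 = $2,346.30 of this check is subject → $2,346.30 × 0.048 = $112.62
Health insurance premium: $155.43
Vision insurance premium: $90.09
Parking fee: $195.02
Total deductions = $153.05 + $469.62 + $407.88 + $33.31 + $112.62 + $155.43 + $90.09 + $195.02 = $1,617.02
Net pay = $4,501.40 − $1,617.02 = $2,884.38

$2,884.38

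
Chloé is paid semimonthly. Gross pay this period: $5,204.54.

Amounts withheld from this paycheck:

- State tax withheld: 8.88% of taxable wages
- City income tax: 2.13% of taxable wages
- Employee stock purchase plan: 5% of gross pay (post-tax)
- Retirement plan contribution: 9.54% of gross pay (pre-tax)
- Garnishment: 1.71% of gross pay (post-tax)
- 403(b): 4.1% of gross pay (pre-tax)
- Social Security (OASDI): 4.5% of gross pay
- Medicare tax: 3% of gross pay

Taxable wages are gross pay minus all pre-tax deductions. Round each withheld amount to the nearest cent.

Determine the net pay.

403(b): $5,204.54 × 0.041 = $213.39
Retirement plan contribution: $5,204.54 × 0.0954 = $496.51
Pre-tax total = $213.39 + $496.51 = $709.90
Taxable wages = $5,204.54 − $709.90 = $4,494.64
State tax withheld: $4,494.64 × 0.0888 = $399.12
City income tax: $4,494.64 × 0.0213 = $95.74
Medicare tax: $5,204.54 × 0.03 = $156.14
Social Security (OASDI): $5,204.54 × 0.045 = $234.20
Employee stock purchase plan: $5,204.54 × 0.05 = $260.23
Garnishment: $5,204.54 × 0.0171 = $89.00
Total deductions = $213.39 + $496.51 + $399.12 + $95.74 + $156.14 + $234.20 + $260.23 + $89.00 = $1,944.33
Net pay = $5,204.54 − $1,944.33 = $3,260.21

$3,260.21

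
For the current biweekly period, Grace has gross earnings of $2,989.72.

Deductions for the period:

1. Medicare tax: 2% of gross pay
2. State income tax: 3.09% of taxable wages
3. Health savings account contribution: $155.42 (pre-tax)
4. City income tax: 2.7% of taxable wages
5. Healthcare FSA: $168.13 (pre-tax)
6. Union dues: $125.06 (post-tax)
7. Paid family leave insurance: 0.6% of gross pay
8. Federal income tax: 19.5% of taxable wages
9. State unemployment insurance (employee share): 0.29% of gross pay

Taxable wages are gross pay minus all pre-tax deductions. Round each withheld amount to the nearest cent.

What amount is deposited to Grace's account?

$1,780.44

Healthcare FSA: $168.13
Health savings account contribution: $155.42
Pre-tax total = $168.13 + $155.42 = $323.55
Taxable wages = $2,989.72 − $323.55 = $2,666.17
City income tax: $2,666.17 × 0.027 = $71.99
State income tax: $2,666.17 × 0.0309 = $82.38
Federal income tax: $2,666.17 × 0.195 = $519.90
Paid family leave insurance: $2,989.72 × 0.006 = $17.94
State unemployment insurance (employee share): $2,989.72 × 0.0029 = $8.67
Medicare tax: $2,989.72 × 0.02 = $59.79
Union dues: $125.06
Total deductions = $168.13 + $155.42 + $71.99 + $82.38 + $519.90 + $17.94 + $8.67 + $59.79 + $125.06 = $1,209.28
Net pay = $2,989.72 − $1,209.28 = $1,780.44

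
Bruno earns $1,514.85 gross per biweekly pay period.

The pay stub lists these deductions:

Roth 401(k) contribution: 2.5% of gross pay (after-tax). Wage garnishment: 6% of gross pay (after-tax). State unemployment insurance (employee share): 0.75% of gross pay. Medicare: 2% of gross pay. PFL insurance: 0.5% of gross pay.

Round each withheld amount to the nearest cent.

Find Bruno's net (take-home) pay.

$1,336.86

Medicare: $1,514.85 × 0.02 = $30.30
PFL insurance: $1,514.85 × 0.005 = $7.57
State unemployment insurance (employee share): $1,514.85 × 0.0075 = $11.36
Roth 401(k) contribution: $1,514.85 × 0.025 = $37.87
Wage garnishment: $1,514.85 × 0.06 = $90.89
Total deductions = $30.30 + $7.57 + $11.36 + $37.87 + $90.89 = $177.99
Net pay = $1,514.85 − $177.99 = $1,336.86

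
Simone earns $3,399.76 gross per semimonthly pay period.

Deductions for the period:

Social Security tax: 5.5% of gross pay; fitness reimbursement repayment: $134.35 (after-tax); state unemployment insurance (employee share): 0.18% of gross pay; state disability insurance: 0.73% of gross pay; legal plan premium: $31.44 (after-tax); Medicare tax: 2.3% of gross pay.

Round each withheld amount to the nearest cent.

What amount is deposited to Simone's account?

Medicare tax: $3,399.76 × 0.023 = $78.19
Social Security tax: $3,399.76 × 0.055 = $186.99
State disability insurance: $3,399.76 × 0.0073 = $24.82
State unemployment insurance (employee share): $3,399.76 × 0.0018 = $6.12
Legal plan premium: $31.44
Fitness reimbursement repayment: $134.35
Total deductions = $78.19 + $186.99 + $24.82 + $6.12 + $31.44 + $134.35 = $461.91
Net pay = $3,399.76 − $461.91 = $2,937.85

$2,937.85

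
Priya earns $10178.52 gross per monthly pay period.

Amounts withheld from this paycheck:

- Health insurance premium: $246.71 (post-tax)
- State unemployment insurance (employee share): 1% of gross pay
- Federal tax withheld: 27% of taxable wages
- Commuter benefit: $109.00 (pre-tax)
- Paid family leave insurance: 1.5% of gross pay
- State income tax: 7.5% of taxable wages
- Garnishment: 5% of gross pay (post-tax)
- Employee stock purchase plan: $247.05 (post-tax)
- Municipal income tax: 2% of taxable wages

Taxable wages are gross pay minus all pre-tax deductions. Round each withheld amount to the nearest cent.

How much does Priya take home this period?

$5136.99

Commuter benefit: $109.00
Taxable wages = $10178.52 − $109.00 = $10069.52
State income tax: $10069.52 × 0.075 = $755.21
Municipal income tax: $10069.52 × 0.02 = $201.39
Federal tax withheld: $10069.52 × 0.27 = $2718.77
State unemployment insurance (employee share): $10178.52 × 0.01 = $101.79
Paid family leave insurance: $10178.52 × 0.015 = $152.68
Employee stock purchase plan: $247.05
Health insurance premium: $246.71
Garnishment: $10178.52 × 0.05 = $508.93
Total deductions = $109.00 + $755.21 + $201.39 + $2718.77 + $101.79 + $152.68 + $247.05 + $246.71 + $508.93 = $5041.53
Net pay = $10178.52 − $5041.53 = $5136.99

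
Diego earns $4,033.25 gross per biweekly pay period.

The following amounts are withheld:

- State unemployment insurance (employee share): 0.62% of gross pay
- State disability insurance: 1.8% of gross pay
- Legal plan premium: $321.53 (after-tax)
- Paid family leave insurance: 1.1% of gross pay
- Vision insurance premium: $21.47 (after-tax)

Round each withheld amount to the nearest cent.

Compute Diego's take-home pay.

State unemployment insurance (employee share): $4,033.25 × 0.0062 = $25.01
State disability insurance: $4,033.25 × 0.018 = $72.60
Paid family leave insurance: $4,033.25 × 0.011 = $44.37
Legal plan premium: $321.53
Vision insurance premium: $21.47
Total deductions = $25.01 + $72.60 + $44.37 + $321.53 + $21.47 = $484.98
Net pay = $4,033.25 − $484.98 = $3,548.27

$3,548.27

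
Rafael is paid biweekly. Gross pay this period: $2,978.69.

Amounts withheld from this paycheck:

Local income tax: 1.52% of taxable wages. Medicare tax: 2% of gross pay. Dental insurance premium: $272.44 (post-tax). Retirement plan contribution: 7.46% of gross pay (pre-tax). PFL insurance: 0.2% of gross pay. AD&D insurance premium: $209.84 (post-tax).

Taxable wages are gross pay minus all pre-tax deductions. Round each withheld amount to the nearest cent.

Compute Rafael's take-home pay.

$2,166.77

Retirement plan contribution: $2,978.69 × 0.0746 = $222.21
Taxable wages = $2,978.69 − $222.21 = $2,756.48
Local income tax: $2,756.48 × 0.0152 = $41.90
PFL insurance: $2,978.69 × 0.002 = $5.96
Medicare tax: $2,978.69 × 0.02 = $59.57
Dental insurance premium: $272.44
AD&D insurance premium: $209.84
Total deductions = $222.21 + $41.90 + $5.96 + $59.57 + $272.44 + $209.84 = $811.92
Net pay = $2,978.69 − $811.92 = $2,166.77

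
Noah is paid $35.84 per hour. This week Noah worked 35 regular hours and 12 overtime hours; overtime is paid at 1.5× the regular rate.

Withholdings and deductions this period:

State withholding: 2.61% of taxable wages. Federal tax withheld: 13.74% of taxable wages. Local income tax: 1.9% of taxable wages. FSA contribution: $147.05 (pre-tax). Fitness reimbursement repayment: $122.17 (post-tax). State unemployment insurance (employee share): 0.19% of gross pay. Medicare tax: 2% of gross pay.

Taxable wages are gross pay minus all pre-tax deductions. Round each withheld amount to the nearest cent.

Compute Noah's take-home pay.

Regular pay: 35 × $35.84 = $1,254.40
Overtime pay: 12 × $35.84 × 1.5 = $645.12
Gross pay = $1,254.40 + $645.12 = $1,899.52
FSA contribution: $147.05
Taxable wages = $1,899.52 − $147.05 = $1,752.47
Federal tax withheld: $1,752.47 × 0.1374 = $240.79
Local income tax: $1,752.47 × 0.019 = $33.30
State withholding: $1,752.47 × 0.0261 = $45.74
Medicare tax: $1,899.52 × 0.02 = $37.99
State unemployment insurance (employee share): $1,899.52 × 0.0019 = $3.61
Fitness reimbursement repayment: $122.17
Total deductions = $147.05 + $240.79 + $33.30 + $45.74 + $37.99 + $3.61 + $122.17 = $630.65
Net pay = $1,899.52 − $630.65 = $1,268.87

$1,268.87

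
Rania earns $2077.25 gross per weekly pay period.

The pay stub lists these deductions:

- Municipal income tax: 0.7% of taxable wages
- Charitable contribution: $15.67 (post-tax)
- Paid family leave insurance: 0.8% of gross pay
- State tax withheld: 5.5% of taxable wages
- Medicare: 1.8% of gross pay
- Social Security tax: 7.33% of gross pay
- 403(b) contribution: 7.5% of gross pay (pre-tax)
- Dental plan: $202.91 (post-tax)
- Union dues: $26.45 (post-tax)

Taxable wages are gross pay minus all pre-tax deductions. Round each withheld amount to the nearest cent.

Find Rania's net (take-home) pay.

$1351.03

403(b) contribution: $2077.25 × 0.075 = $155.79
Taxable wages = $2077.25 − $155.79 = $1921.46
State tax withheld: $1921.46 × 0.055 = $105.68
Municipal income tax: $1921.46 × 0.007 = $13.45
Paid family leave insurance: $2077.25 × 0.008 = $16.62
Medicare: $2077.25 × 0.018 = $37.39
Social Security tax: $2077.25 × 0.0733 = $152.26
Dental plan: $202.91
Union dues: $26.45
Charitable contribution: $15.67
Total deductions = $155.79 + $105.68 + $13.45 + $16.62 + $37.39 + $152.26 + $202.91 + $26.45 + $15.67 = $726.22
Net pay = $2077.25 − $726.22 = $1351.03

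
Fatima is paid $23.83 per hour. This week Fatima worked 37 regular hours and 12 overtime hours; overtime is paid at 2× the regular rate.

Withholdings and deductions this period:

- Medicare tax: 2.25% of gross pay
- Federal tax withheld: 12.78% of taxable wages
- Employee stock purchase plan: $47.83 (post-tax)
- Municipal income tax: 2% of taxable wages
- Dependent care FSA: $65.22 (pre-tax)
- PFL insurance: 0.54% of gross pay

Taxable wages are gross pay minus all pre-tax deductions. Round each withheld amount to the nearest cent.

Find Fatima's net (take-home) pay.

Regular pay: 37 × $23.83 = $881.71
Overtime pay: 12 × $23.83 × 2 = $571.92
Gross pay = $881.71 + $571.92 = $1,453.63
Dependent care FSA: $65.22
Taxable wages = $1,453.63 − $65.22 = $1,388.41
Municipal income tax: $1,388.41 × 0.02 = $27.77
Federal tax withheld: $1,388.41 × 0.1278 = $177.44
PFL insurance: $1,453.63 × 0.0054 = $7.85
Medicare tax: $1,453.63 × 0.0225 = $32.71
Employee stock purchase plan: $47.83
Total deductions = $65.22 + $27.77 + $177.44 + $7.85 + $32.71 + $47.83 = $358.82
Net pay = $1,453.63 − $358.82 = $1,094.81

$1,094.81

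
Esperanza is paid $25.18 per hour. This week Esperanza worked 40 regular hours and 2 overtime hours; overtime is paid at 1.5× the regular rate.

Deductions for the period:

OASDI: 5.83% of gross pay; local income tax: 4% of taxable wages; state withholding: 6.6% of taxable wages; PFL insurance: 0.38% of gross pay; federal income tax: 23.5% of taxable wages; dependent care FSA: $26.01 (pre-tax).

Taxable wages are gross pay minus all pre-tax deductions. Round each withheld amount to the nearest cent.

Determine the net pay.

Regular pay: 40 × $25.18 = $1,007.20
Overtime pay: 2 × $25.18 × 1.5 = $75.54
Gross pay = $1,007.20 + $75.54 = $1,082.74
Dependent care FSA: $26.01
Taxable wages = $1,082.74 − $26.01 = $1,056.73
Federal income tax: $1,056.73 × 0.235 = $248.33
Local income tax: $1,056.73 × 0.04 = $42.27
State withholding: $1,056.73 × 0.066 = $69.74
PFL insurance: $1,082.74 × 0.0038 = $4.11
OASDI: $1,082.74 × 0.0583 = $63.12
Total deductions = $26.01 + $248.33 + $42.27 + $69.74 + $4.11 + $63.12 = $453.58
Net pay = $1,082.74 − $453.58 = $629.16

$629.16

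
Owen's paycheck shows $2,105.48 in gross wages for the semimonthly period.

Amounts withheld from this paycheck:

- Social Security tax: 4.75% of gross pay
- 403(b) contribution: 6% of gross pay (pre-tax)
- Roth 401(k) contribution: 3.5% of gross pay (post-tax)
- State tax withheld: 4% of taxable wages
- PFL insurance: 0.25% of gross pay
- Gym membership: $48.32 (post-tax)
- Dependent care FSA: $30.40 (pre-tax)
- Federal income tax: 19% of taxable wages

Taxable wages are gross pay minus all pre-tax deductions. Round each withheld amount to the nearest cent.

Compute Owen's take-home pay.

$1,273.26

403(b) contribution: $2,105.48 × 0.06 = $126.33
Dependent care FSA: $30.40
Pre-tax total = $126.33 + $30.40 = $156.73
Taxable wages = $2,105.48 − $156.73 = $1,948.75
Federal income tax: $1,948.75 × 0.19 = $370.26
State tax withheld: $1,948.75 × 0.04 = $77.95
Social Security tax: $2,105.48 × 0.0475 = $100.01
PFL insurance: $2,105.48 × 0.0025 = $5.26
Roth 401(k) contribution: $2,105.48 × 0.035 = $73.69
Gym membership: $48.32
Total deductions = $126.33 + $30.40 + $370.26 + $77.95 + $100.01 + $5.26 + $73.69 + $48.32 = $832.22
Net pay = $2,105.48 − $832.22 = $1,273.26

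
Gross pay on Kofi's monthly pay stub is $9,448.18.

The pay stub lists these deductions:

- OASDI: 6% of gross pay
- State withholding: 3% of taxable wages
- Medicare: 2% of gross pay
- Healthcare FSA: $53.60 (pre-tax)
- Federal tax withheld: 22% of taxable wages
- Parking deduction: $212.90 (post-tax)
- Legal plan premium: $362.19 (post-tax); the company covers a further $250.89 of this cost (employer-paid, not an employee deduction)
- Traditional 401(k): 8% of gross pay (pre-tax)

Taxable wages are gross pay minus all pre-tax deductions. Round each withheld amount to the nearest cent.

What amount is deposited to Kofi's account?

Traditional 401(k): $9,448.18 × 0.08 = $755.85
Healthcare FSA: $53.60
Pre-tax total = $755.85 + $53.60 = $809.45
Taxable wages = $9,448.18 − $809.45 = $8,638.73
Federal tax withheld: $8,638.73 × 0.22 = $1,900.52
State withholding: $8,638.73 × 0.03 = $259.16
Medicare: $9,448.18 × 0.02 = $188.96
OASDI: $9,448.18 × 0.06 = $566.89
Legal plan premium: $362.19
Parking deduction: $212.90
(Employer's $250.89 toward legal plan premium is not withheld from the employee.)
Total deductions = $755.85 + $53.60 + $1,900.52 + $259.16 + $188.96 + $566.89 + $362.19 + $212.90 = $4,300.07
Net pay = $9,448.18 − $4,300.07 = $5,148.11

$5,148.11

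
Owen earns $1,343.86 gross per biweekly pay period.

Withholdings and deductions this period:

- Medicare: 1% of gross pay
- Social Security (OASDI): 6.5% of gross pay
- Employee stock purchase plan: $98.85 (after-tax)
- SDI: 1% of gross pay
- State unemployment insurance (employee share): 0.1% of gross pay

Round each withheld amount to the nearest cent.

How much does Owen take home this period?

Social Security (OASDI): $1,343.86 × 0.065 = $87.35
State unemployment insurance (employee share): $1,343.86 × 0.001 = $1.34
Medicare: $1,343.86 × 0.01 = $13.44
SDI: $1,343.86 × 0.01 = $13.44
Employee stock purchase plan: $98.85
Total deductions = $87.35 + $1.34 + $13.44 + $13.44 + $98.85 = $214.42
Net pay = $1,343.86 − $214.42 = $1,129.44

$1,129.44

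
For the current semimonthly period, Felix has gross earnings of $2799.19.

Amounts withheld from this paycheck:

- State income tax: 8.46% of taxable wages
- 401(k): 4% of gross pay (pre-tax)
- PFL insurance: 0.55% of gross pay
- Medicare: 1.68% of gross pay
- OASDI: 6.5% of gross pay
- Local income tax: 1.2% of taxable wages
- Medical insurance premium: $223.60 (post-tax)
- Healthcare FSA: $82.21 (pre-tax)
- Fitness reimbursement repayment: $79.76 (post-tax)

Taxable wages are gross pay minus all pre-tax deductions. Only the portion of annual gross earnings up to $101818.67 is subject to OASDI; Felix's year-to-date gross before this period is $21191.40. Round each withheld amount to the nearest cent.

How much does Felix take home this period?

401(k): $2799.19 × 0.04 = $111.97
Healthcare FSA: $82.21
Pre-tax total = $111.97 + $82.21 = $194.18
Taxable wages = $2799.19 − $194.18 = $2605.01
State income tax: $2605.01 × 0.0846 = $220.38
Local income tax: $2605.01 × 0.012 = $31.26
Medicare: $2799.19 × 0.0168 = $47.03
PFL insurance: $2799.19 × 0.0055 = $15.40
OASDI: cap not yet reached, full $2799.19 is subject → $2799.19 × 0.065 = $181.95
Fitness reimbursement repayment: $79.76
Medical insurance premium: $223.60
Total deductions = $111.97 + $82.21 + $220.38 + $31.26 + $47.03 + $15.40 + $181.95 + $79.76 + $223.60 = $993.56
Net pay = $2799.19 − $993.56 = $1805.63

$1805.63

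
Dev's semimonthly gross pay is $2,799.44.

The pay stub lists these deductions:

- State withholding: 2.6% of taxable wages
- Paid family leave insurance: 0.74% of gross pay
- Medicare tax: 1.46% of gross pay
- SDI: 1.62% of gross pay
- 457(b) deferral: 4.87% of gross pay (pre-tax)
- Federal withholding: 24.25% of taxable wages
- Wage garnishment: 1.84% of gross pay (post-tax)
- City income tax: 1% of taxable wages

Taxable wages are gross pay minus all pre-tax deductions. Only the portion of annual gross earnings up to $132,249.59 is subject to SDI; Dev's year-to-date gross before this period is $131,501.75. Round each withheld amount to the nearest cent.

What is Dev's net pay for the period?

$1,796.22

457(b) deferral: $2,799.44 × 0.0487 = $136.33
Taxable wages = $2,799.44 − $136.33 = $2,663.11
State withholding: $2,663.11 × 0.026 = $69.24
City income tax: $2,663.11 × 0.01 = $26.63
Federal withholding: $2,663.11 × 0.2425 = $645.80
SDI: only $132,249.59 − $131,501.75 = $747.84 of this check is subject → $747.84 × 0.0162 = $12.12
Medicare tax: $2,799.44 × 0.0146 = $40.87
Paid family leave insurance: $2,799.44 × 0.0074 = $20.72
Wage garnishment: $2,799.44 × 0.0184 = $51.51
Total deductions = $136.33 + $69.24 + $26.63 + $645.80 + $12.12 + $40.87 + $20.72 + $51.51 = $1,003.22
Net pay = $2,799.44 − $1,003.22 = $1,796.22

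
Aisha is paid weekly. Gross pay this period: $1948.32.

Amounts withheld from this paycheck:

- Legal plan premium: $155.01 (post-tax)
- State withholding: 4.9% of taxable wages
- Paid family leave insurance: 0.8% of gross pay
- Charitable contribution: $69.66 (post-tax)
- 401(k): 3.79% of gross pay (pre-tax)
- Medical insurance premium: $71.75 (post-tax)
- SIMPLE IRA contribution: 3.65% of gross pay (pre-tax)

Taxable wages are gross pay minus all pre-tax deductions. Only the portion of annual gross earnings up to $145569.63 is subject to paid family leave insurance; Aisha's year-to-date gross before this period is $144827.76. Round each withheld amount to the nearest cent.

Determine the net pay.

SIMPLE IRA contribution: $1948.32 × 0.0365 = $71.11
401(k): $1948.32 × 0.0379 = $73.84
Pre-tax total = $71.11 + $73.84 = $144.95
Taxable wages = $1948.32 − $144.95 = $1803.37
State withholding: $1803.37 × 0.049 = $88.37
Paid family leave insurance: only $145569.63 − $144827.76 = $741.87 of this check is subject → $741.87 × 0.008 = $5.93
Medical insurance premium: $71.75
Legal plan premium: $155.01
Charitable contribution: $69.66
Total deductions = $71.11 + $73.84 + $88.37 + $5.93 + $71.75 + $155.01 + $69.66 = $535.67
Net pay = $1948.32 − $535.67 = $1412.65

$1412.65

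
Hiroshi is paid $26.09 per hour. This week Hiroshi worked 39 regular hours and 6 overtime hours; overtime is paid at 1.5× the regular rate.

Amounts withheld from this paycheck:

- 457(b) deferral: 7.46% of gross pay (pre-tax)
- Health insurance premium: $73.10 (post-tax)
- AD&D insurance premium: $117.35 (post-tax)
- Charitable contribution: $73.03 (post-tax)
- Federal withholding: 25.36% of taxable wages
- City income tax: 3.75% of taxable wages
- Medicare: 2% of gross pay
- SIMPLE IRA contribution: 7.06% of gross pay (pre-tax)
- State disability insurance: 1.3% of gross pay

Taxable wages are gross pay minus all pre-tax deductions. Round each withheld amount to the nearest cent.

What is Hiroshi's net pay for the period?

$454.06

Regular pay: 39 × $26.09 = $1,017.51
Overtime pay: 6 × $26.09 × 1.5 = $234.81
Gross pay = $1,017.51 + $234.81 = $1,252.32
457(b) deferral: $1,252.32 × 0.0746 = $93.42
SIMPLE IRA contribution: $1,252.32 × 0.0706 = $88.41
Pre-tax total = $93.42 + $88.41 = $181.83
Taxable wages = $1,252.32 − $181.83 = $1,070.49
Federal withholding: $1,070.49 × 0.2536 = $271.48
City income tax: $1,070.49 × 0.0375 = $40.14
Medicare: $1,252.32 × 0.02 = $25.05
State disability insurance: $1,252.32 × 0.013 = $16.28
Charitable contribution: $73.03
AD&D insurance premium: $117.35
Health insurance premium: $73.10
Total deductions = $93.42 + $88.41 + $271.48 + $40.14 + $25.05 + $16.28 + $73.03 + $117.35 + $73.10 = $798.26
Net pay = $1,252.32 − $798.26 = $454.06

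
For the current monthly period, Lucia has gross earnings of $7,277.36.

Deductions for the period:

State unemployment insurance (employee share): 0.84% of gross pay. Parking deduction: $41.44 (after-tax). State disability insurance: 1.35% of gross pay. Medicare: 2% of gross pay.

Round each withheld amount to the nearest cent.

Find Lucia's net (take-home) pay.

Medicare: $7,277.36 × 0.02 = $145.55
State disability insurance: $7,277.36 × 0.0135 = $98.24
State unemployment insurance (employee share): $7,277.36 × 0.0084 = $61.13
Parking deduction: $41.44
Total deductions = $145.55 + $98.24 + $61.13 + $41.44 = $346.36
Net pay = $7,277.36 − $346.36 = $6,931.00

$6,931.00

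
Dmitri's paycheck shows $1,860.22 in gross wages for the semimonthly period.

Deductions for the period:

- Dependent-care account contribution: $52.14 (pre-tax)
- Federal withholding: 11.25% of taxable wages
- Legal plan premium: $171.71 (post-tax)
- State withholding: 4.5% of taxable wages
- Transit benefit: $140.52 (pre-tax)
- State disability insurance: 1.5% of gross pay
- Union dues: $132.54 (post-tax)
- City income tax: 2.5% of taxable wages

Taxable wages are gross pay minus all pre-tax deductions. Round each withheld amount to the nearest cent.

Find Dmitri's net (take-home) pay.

Dependent-care account contribution: $52.14
Transit benefit: $140.52
Pre-tax total = $52.14 + $140.52 = $192.66
Taxable wages = $1,860.22 − $192.66 = $1,667.56
City income tax: $1,667.56 × 0.025 = $41.69
Federal withholding: $1,667.56 × 0.1125 = $187.60
State withholding: $1,667.56 × 0.045 = $75.04
State disability insurance: $1,860.22 × 0.015 = $27.90
Union dues: $132.54
Legal plan premium: $171.71
Total deductions = $52.14 + $140.52 + $41.69 + $187.60 + $75.04 + $27.90 + $132.54 + $171.71 = $829.14
Net pay = $1,860.22 − $829.14 = $1,031.08

$1,031.08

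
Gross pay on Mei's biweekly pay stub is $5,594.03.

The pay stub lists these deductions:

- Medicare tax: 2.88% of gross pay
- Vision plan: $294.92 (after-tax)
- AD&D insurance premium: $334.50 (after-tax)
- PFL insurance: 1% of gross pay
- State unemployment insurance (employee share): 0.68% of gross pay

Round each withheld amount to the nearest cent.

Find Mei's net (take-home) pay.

PFL insurance: $5,594.03 × 0.01 = $55.94
Medicare tax: $5,594.03 × 0.0288 = $161.11
State unemployment insurance (employee share): $5,594.03 × 0.0068 = $38.04
Vision plan: $294.92
AD&D insurance premium: $334.50
Total deductions = $55.94 + $161.11 + $38.04 + $294.92 + $334.50 = $884.51
Net pay = $5,594.03 − $884.51 = $4,709.52

$4,709.52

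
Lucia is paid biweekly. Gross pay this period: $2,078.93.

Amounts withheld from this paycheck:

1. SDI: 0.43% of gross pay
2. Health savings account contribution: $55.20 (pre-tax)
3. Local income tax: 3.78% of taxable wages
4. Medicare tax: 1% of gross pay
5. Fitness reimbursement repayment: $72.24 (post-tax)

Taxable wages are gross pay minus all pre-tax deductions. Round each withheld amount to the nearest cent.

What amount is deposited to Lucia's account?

$1,845.26

Health savings account contribution: $55.20
Taxable wages = $2,078.93 − $55.20 = $2,023.73
Local income tax: $2,023.73 × 0.0378 = $76.50
Medicare tax: $2,078.93 × 0.01 = $20.79
SDI: $2,078.93 × 0.0043 = $8.94
Fitness reimbursement repayment: $72.24
Total deductions = $55.20 + $76.50 + $20.79 + $8.94 + $72.24 = $233.67
Net pay = $2,078.93 − $233.67 = $1,845.26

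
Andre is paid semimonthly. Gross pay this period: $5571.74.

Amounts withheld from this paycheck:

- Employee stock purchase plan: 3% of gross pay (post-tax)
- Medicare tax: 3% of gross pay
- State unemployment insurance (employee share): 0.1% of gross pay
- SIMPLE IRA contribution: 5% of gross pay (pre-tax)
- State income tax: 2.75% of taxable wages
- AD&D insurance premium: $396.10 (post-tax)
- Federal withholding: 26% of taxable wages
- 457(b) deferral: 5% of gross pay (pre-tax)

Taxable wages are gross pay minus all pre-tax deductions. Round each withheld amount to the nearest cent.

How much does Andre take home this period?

$2836.90

457(b) deferral: $5571.74 × 0.05 = $278.59
SIMPLE IRA contribution: $5571.74 × 0.05 = $278.59
Pre-tax total = $278.59 + $278.59 = $557.18
Taxable wages = $5571.74 − $557.18 = $5014.56
State income tax: $5014.56 × 0.0275 = $137.90
Federal withholding: $5014.56 × 0.26 = $1303.79
Medicare tax: $5571.74 × 0.03 = $167.15
State unemployment insurance (employee share): $5571.74 × 0.001 = $5.57
Employee stock purchase plan: $5571.74 × 0.03 = $167.15
AD&D insurance premium: $396.10
Total deductions = $278.59 + $278.59 + $137.90 + $1303.79 + $167.15 + $5.57 + $167.15 + $396.10 = $2734.84
Net pay = $5571.74 − $2734.84 = $2836.90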